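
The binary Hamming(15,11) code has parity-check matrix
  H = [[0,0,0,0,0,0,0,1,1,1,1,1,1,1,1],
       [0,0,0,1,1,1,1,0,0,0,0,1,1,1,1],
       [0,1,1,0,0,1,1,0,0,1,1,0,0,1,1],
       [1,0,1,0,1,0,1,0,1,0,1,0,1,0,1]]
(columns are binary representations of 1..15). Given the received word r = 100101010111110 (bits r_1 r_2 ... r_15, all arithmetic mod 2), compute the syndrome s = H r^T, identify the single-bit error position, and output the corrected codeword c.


s = (0, 1, 0, 1)^T, error position = 5, corrected codeword c = 100111010111110

Compute s = H r^T mod 2 one row at a time:
  s_1 = 1 + 0 + 1 + 1 + 1 + 1 + 1 + 0 = 6 ≡ 0 (mod 2).
  s_2 = 1 + 0 + 1 + 0 + 1 + 1 + 1 + 0 = 5 ≡ 1 (mod 2).
  s_3 = 0 + 0 + 1 + 0 + 1 + 1 + 1 + 0 = 4 ≡ 0 (mod 2).
  s_4 = 1 + 0 + 0 + 0 + 0 + 1 + 1 + 0 = 3 ≡ 1 (mod 2).
s = (0, 1, 0, 1)^T — this equals column 5 of H (binary 0101), so error is at position 5.
Correct: flip bit 5 of r = 100101010111110 to get c = 100111010111110.


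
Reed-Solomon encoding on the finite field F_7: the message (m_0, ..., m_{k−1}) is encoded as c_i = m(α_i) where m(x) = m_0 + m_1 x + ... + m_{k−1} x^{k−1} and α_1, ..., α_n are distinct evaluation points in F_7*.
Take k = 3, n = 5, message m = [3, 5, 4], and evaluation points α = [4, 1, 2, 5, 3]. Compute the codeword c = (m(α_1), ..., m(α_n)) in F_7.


c = [3, 5, 1, 2, 5]

Message polynomial: m(x) = 3 + 5·x + 4·x^2 (mod 7).
For each evaluation point α_i, compute m(α_i) mod 7:
  α_1 = 4: Horner steps 4 → 0 → 3, so m(4) = 3.
  α_2 = 1: Horner steps 4 → 2 → 5, so m(1) = 5.
  α_3 = 2: Horner steps 4 → 6 → 1, so m(2) = 1.
  α_4 = 5: Horner steps 4 → 4 → 2, so m(5) = 2.
  α_5 = 3: Horner steps 4 → 3 → 5, so m(3) = 5.
Codeword c = [3, 5, 1, 2, 5] ∈ F_7^5.


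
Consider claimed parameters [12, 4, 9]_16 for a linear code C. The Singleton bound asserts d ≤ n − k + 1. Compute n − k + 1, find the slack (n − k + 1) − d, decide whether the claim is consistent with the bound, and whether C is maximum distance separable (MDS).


Singleton RHS = n − k + 1 = 9, slack = 0, bound satisfied, MDS.

Singleton bound: d ≤ n − k + 1.
Here n = 12, k = 4, so n − k + 1 = 9.
Given d = 9, check d ≤ 9: YES.
Slack = (n − k + 1) − d = 0.
The code is MDS (slack = 0).
Description: the claimed parameters are [12, 4, 9]_16; such a code would be MDS (meets Singleton bound).


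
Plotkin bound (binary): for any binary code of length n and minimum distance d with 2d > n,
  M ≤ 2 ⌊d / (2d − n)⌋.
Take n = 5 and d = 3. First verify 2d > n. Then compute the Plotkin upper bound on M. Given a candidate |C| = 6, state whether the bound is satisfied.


Plotkin bound M ≤ 6; given |C| = 6 ≤ bound (satisfied).

Check applicability: 2d = 6, n = 5.
2d − n = 1 > 0, so Plotkin applies.
Compute d/(2d−n) = 3/1 ≈ 3.0000.
⌊d/(2d−n)⌋ = 3.
Plotkin bound: M ≤ 2·3 = 6.
Given |C| = 6, check: satisfied.
This |C| is at the Plotkin bound.


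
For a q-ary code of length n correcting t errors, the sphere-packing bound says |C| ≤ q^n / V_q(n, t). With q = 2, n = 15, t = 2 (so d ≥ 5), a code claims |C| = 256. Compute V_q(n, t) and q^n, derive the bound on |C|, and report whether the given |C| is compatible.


V_q(n, t) = 121, q^n = 32768, Hamming bound = 270, |C| = 256 ≤ bound (satisfied).

Step 1: Compute V_q(n, t) = Σ_{j=0}^2 C(n, j) (q−1)^j.
  j = 0: C(15,0)·(1)^0 = 1·1 = 1.
  j = 1: C(15,1)·(1)^1 = 15·1 = 15.
  j = 2: C(15,2)·(1)^2 = 105·1 = 105.
  V_q(n, t) = 1 + 15 + 105 = 121.
Step 2: q^n = 2^15 = 32768.
Step 3: Hamming bound ⌊q^n / V_q(n,t)⌋ = ⌊32768/121⌋ = 270.
Step 4: Compare |C| = 256 to 270: satisfied.
The claimed |C| lies below the Hamming bound.


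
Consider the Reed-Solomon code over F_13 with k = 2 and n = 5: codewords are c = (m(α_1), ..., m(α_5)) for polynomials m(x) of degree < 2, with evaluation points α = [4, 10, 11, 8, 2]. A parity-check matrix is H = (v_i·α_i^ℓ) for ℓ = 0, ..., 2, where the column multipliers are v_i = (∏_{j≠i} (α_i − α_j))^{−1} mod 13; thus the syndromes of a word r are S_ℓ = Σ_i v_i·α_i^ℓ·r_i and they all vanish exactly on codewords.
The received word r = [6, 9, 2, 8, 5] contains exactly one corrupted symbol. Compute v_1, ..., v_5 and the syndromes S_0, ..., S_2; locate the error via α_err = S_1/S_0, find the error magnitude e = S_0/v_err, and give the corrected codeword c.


S = (11, 4, 5), error at position 3, error magnitude e = 12, c = [6, 9, 3, 8, 5].

Step 1: column multipliers v_i = (∏_{j≠i}(α_i − α_j))^{−1} mod 13.
  i = 1 (α = 4): (4−10)(4−11)(4−8)(4−2) = (−6)·(−7)·(−4)·2 = −336 ≡ 2, so v_1 = 2^{−1} = 7 (mod 13).
  i = 2 (α = 10): (10−4)(10−11)(10−8)(10−2) = 6·(−1)·2·8 = −96 ≡ 8, so v_2 = 8^{−1} = 5 (mod 13).
  i = 3 (α = 11): (11−4)(11−10)(11−8)(11−2) = 7·1·3·9 = 189 ≡ 7, so v_3 = 7^{−1} = 2 (mod 13).
  i = 4 (α = 8): (8−4)(8−10)(8−11)(8−2) = 4·(−2)·(−3)·6 = 144 ≡ 1, so v_4 = 1^{−1} = 1 (mod 13).
  i = 5 (α = 2): (2−4)(2−10)(2−11)(2−8) = (−2)·(−8)·(−9)·(−6) = 864 ≡ 6, so v_5 = 6^{−1} = 11 (mod 13).
  v = [7, 5, 2, 1, 11].
Step 2: syndromes of r = [6, 9, 2, 8, 5] (all sums mod 13).
  S_0 = Σ v_i r_i = 7·6 + 5·9 + 2·2 + 1·8 + 11·5 = 154 ≡ 11.
  S_1 = Σ v_i α_i r_i = 7·4·6 + 5·10·9 + 2·11·2 + 1·8·8 + 11·2·5 = 836 ≡ 4.
  α_i^2 mod 13 = [3, 9, 4, 12, 4].
  S_2 = Σ v_i α_i^2 r_i = 7·3·6 + 5·9·9 + 2·4·2 + 1·12·8 + 11·4·5 = 863 ≡ 5.
  S = (11, 4, 5) ≠ 0, so r is not a codeword (an error is present).
Step 3: locate the error. For a single error e at position i, S_ℓ = v_i·e·α_i^ℓ, so α_err = S_1/S_0.
  S_0^{−1} = 11^{−1} = 6 (mod 13), so α_err = 4·6 = 24 ≡ 11 = α_3. Error position i = 3.
  Consistency check: S_2/S_1 = 5·10 = 50 ≡ 11 = α_err ✓ (single-error assumption holds).
Step 4: error magnitude e = S_0/v_3 = S_0·∏_{j≠3}(α_3 − α_j) = 11·7 = 77 ≡ 12 (mod 13).
Step 5: correct position 3: c_3 = r_3 − e = 2 − 12 ≡ 3 (mod 13). Hence c = [6, 9, 3, 8, 5].
  Check: interpolating c through the α_i gives m(x) = 4 + 7·x (degree < 2) with m(α_i) = c_i for every i, so c is indeed a codeword.


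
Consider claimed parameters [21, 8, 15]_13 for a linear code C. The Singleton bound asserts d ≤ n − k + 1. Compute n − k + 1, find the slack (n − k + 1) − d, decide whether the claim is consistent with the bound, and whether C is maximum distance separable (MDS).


Singleton RHS = n − k + 1 = 14, slack = -1, bound violated (no such code; not MDS).

Singleton bound: d ≤ n − k + 1.
Here n = 21, k = 8, so n − k + 1 = 14.
Given d = 15, check d ≤ 14: NO.
Slack = (n − k + 1) − d = -1.
The slack is negative: d = 15 exceeds n − k + 1 = 14 by 1, so the Singleton bound is violated and no linear [21, 8, 15]_13 code can exist. In particular it is not MDS (MDS requires d = n − k + 1 exactly).
Description: the claimed parameters are [21, 8, 15]_13; such a code would be impossible (violates the Singleton bound).


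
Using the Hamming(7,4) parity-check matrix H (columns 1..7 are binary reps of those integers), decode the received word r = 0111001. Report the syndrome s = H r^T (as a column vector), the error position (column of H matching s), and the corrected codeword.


s = (0, 1, 0)^T, error position = 2, corrected codeword c = 0011001

Compute s = H r^T mod 2 one row at a time:
  s_1 = 1 + 0 + 0 + 1 = 2 ≡ 0 (mod 2).
  s_2 = 1 + 1 + 0 + 1 = 3 ≡ 1 (mod 2).
  s_3 = 0 + 1 + 0 + 1 = 2 ≡ 0 (mod 2).
s = (0, 1, 0)^T — this equals column 2 of H (binary 010), so error is at position 2.
Correct: flip bit 2 of r = 0111001 to get c = 0011001.


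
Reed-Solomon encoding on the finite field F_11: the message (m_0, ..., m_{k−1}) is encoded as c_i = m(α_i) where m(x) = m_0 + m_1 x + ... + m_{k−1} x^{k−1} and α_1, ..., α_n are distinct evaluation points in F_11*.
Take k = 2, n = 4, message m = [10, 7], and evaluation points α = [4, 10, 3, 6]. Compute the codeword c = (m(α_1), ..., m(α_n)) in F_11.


c = [5, 3, 9, 8]

Message polynomial: m(x) = 10 + 7·x (mod 11).
For each evaluation point α_i, compute m(α_i) mod 11:
  α_1 = 4: Horner steps 7 → 5, so m(4) = 5.
  α_2 = 10: Horner steps 7 → 3, so m(10) = 3.
  α_3 = 3: Horner steps 7 → 9, so m(3) = 9.
  α_4 = 6: Horner steps 7 → 8, so m(6) = 8.
Codeword c = [5, 3, 9, 8] ∈ F_11^4.


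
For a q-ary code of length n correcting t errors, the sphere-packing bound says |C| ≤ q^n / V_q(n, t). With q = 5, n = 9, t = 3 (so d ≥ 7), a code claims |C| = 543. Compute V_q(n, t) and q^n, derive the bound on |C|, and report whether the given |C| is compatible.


V_q(n, t) = 5989, q^n = 1953125, Hamming bound = 326, |C| = 543 > bound (violated).

Step 1: Compute V_q(n, t) = Σ_{j=0}^3 C(n, j) (q−1)^j.
  j = 0: C(9,0)·(4)^0 = 1·1 = 1.
  j = 1: C(9,1)·(4)^1 = 9·4 = 36.
  j = 2: C(9,2)·(4)^2 = 36·16 = 576.
  j = 3: C(9,3)·(4)^3 = 84·64 = 5376.
  V_q(n, t) = 1 + 36 + 576 + 5376 = 5989.
Step 2: q^n = 5^9 = 1953125.
Step 3: Hamming bound ⌊q^n / V_q(n,t)⌋ = ⌊1953125/5989⌋ = 326.
Step 4: Compare |C| = 543 to 326: violated.
The claimed |C| lies above the Hamming bound, so no 5-ary code of length 9 with d ≥ 7 can have 543 codewords.


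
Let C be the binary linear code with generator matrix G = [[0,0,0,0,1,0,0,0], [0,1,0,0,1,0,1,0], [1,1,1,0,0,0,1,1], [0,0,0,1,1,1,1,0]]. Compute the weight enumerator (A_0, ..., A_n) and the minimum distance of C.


Weight distribution: A_0 = 1, A_1 = 1, A_2 = 1, A_3 = 4, A_4 = 3, A_5 = 1, A_6 = 3, A_7 = 2. Minimum distance d = 1.

Enumerate all 2^4 = 16 messages m ∈ F_2^4.
For each, compute codeword c = mG in F_2^8, then tally its weight.
  m = 0000 → c = 00000000, weight = 0.
  m = 1000 → c = 00001000, weight = 1.
  m = 0100 → c = 01001010, weight = 3.
  m = 1100 → c = 01000010, weight = 2.
  m = 0010 → c = 11100011, weight = 5.
  m = 1010 → c = 11101011, weight = 6.
  m = 0110 → c = 10101001, weight = 4.
  m = 1110 → c = 10100001, weight = 3.
  m = 0001 → c = 00011110, weight = 4.
  m = 1001 → c = 00010110, weight = 3.
  m = 0101 → c = 01010100, weight = 3.
  m = 1101 → c = 01011100, weight = 4.
  m = 0011 → c = 11111101, weight = 7.
  m = 1011 → c = 11110101, weight = 6.
  m = 0111 → c = 10110111, weight = 6.
  m = 1111 → c = 10111111, weight = 7.
Tally weights:
  weight 0: 1 codewords.
  weight 1: 1 codewords.
  weight 2: 1 codewords.
  weight 3: 4 codewords.
  weight 4: 3 codewords.
  weight 5: 1 codewords.
  weight 6: 3 codewords.
  weight 7: 2 codewords.
Minimum distance d = smallest w > 0 with A_w > 0 = 1.
Sanity: Σ A_w = 16 = 2^4 = 16 ✓.


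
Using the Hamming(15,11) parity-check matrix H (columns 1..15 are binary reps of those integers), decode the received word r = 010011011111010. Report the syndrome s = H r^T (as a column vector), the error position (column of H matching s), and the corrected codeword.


s = (0, 0, 1, 1)^T, error position = 3, corrected codeword c = 011011011111010

Compute s = H r^T mod 2 one row at a time:
  s_1 = 1 + 1 + 1 + 1 + 1 + 0 + 1 + 0 = 6 ≡ 0 (mod 2).
  s_2 = 0 + 1 + 1 + 0 + 1 + 0 + 1 + 0 = 4 ≡ 0 (mod 2).
  s_3 = 1 + 0 + 1 + 0 + 1 + 1 + 1 + 0 = 5 ≡ 1 (mod 2).
  s_4 = 0 + 0 + 1 + 0 + 1 + 1 + 0 + 0 = 3 ≡ 1 (mod 2).
s = (0, 0, 1, 1)^T — this equals column 3 of H (binary 0011), so error is at position 3.
Correct: flip bit 3 of r = 010011011111010 to get c = 011011011111010.


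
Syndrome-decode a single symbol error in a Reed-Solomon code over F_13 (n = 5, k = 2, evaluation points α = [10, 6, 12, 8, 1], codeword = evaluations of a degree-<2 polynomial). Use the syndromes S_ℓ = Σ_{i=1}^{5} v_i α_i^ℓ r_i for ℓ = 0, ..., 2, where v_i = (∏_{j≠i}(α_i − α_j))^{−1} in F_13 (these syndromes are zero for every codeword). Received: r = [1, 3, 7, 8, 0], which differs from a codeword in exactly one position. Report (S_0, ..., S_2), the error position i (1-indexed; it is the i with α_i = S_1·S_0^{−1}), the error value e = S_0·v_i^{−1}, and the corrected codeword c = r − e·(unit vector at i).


S = (2, 12, 7), error at position 2, error magnitude e = 1, c = [1, 2, 7, 8, 0].

Step 1: column multipliers v_i = (∏_{j≠i}(α_i − α_j))^{−1} mod 13.
  i = 1 (α = 10): (10−6)(10−12)(10−8)(10−1) = 4·(−2)·2·9 = −144 ≡ 12, so v_1 = 12^{−1} = 12 (mod 13).
  i = 2 (α = 6): (6−10)(6−12)(6−8)(6−1) = (−4)·(−6)·(−2)·5 = −240 ≡ 7, so v_2 = 7^{−1} = 2 (mod 13).
  i = 3 (α = 12): (12−10)(12−6)(12−8)(12−1) = 2·6·4·11 = 528 ≡ 8, so v_3 = 8^{−1} = 5 (mod 13).
  i = 4 (α = 8): (8−10)(8−6)(8−12)(8−1) = (−2)·2·(−4)·7 = 112 ≡ 8, so v_4 = 8^{−1} = 5 (mod 13).
  i = 5 (α = 1): (1−10)(1−6)(1−12)(1−8) = (−9)·(−5)·(−11)·(−7) = 3465 ≡ 7, so v_5 = 7^{−1} = 2 (mod 13).
  v = [12, 2, 5, 5, 2].
Step 2: syndromes of r = [1, 3, 7, 8, 0] (all sums mod 13).
  S_0 = Σ v_i r_i = 12·1 + 2·3 + 5·7 + 5·8 + 2·0 = 93 ≡ 2.
  S_1 = Σ v_i α_i r_i = 12·10·1 + 2·6·3 + 5·12·7 + 5·8·8 + 2·1·0 = 896 ≡ 12.
  α_i^2 mod 13 = [9, 10, 1, 12, 1].
  S_2 = Σ v_i α_i^2 r_i = 12·9·1 + 2·10·3 + 5·1·7 + 5·12·8 + 2·1·0 = 683 ≡ 7.
  S = (2, 12, 7) ≠ 0, so r is not a codeword (an error is present).
Step 3: locate the error. For a single error e at position i, S_ℓ = v_i·e·α_i^ℓ, so α_err = S_1/S_0.
  S_0^{−1} = 2^{−1} = 7 (mod 13), so α_err = 12·7 = 84 ≡ 6 = α_2. Error position i = 2.
  Consistency check: S_2/S_1 = 7·12 = 84 ≡ 6 = α_err ✓ (single-error assumption holds).
Step 4: error magnitude e = S_0/v_2 = S_0·∏_{j≠2}(α_2 − α_j) = 2·7 = 14 ≡ 1 (mod 13).
Step 5: correct position 2: c_2 = r_2 − e = 3 − 1 ≡ 2 (mod 13). Hence c = [1, 2, 7, 8, 0].
  Check: interpolating c through the α_i gives m(x) = 10 + 3·x (degree < 2) with m(α_i) = c_i for every i, so c is indeed a codeword.


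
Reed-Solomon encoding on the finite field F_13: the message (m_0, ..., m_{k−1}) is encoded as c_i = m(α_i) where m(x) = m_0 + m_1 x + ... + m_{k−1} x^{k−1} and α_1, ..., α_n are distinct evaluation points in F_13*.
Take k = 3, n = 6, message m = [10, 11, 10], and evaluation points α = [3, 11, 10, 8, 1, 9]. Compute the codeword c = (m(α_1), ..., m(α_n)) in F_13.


c = [3, 2, 2, 10, 5, 9]

Message polynomial: m(x) = 10 + 11·x + 10·x^2 (mod 13).
For each evaluation point α_i, compute m(α_i) mod 13:
  α_1 = 3: Horner steps 10 → 2 → 3, so m(3) = 3.
  α_2 = 11: Horner steps 10 → 4 → 2, so m(11) = 2.
  α_3 = 10: Horner steps 10 → 7 → 2, so m(10) = 2.
  α_4 = 8: Horner steps 10 → 0 → 10, so m(8) = 10.
  α_5 = 1: Horner steps 10 → 8 → 5, so m(1) = 5.
  α_6 = 9: Horner steps 10 → 10 → 9, so m(9) = 9.
Codeword c = [3, 2, 2, 10, 5, 9] ∈ F_13^6.


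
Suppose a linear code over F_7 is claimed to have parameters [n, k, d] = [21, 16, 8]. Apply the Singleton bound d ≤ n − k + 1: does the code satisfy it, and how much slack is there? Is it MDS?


Singleton RHS = n − k + 1 = 6, slack = -2, bound violated (no such code; not MDS).

Singleton bound: d ≤ n − k + 1.
Here n = 21, k = 16, so n − k + 1 = 6.
Given d = 8, check d ≤ 6: NO.
Slack = (n − k + 1) − d = -2.
The slack is negative: d = 8 exceeds n − k + 1 = 6 by 2, so the Singleton bound is violated and no linear [21, 16, 8]_7 code can exist. In particular it is not MDS (MDS requires d = n − k + 1 exactly).
Description: the claimed parameters are [21, 16, 8]_7; such a code would be impossible (violates the Singleton bound).


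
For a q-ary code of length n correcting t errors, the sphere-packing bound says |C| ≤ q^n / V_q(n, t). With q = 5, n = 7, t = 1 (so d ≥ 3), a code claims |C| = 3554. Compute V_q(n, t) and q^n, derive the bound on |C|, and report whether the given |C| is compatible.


V_q(n, t) = 29, q^n = 78125, Hamming bound = 2693, |C| = 3554 > bound (violated).

Step 1: Compute V_q(n, t) = Σ_{j=0}^1 C(n, j) (q−1)^j.
  j = 0: C(7,0)·(4)^0 = 1·1 = 1.
  j = 1: C(7,1)·(4)^1 = 7·4 = 28.
  V_q(n, t) = 1 + 28 = 29.
Step 2: q^n = 5^7 = 78125.
Step 3: Hamming bound ⌊q^n / V_q(n,t)⌋ = ⌊78125/29⌋ = 2693.
Step 4: Compare |C| = 3554 to 2693: violated.
The claimed |C| lies above the Hamming bound, so no 5-ary code of length 7 with d ≥ 3 can have 3554 codewords.


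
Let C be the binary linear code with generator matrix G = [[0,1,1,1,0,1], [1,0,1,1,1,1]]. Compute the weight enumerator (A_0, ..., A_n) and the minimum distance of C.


Weight distribution: A_0 = 1, A_3 = 1, A_4 = 1, A_5 = 1. Minimum distance d = 3.

Enumerate all 2^2 = 4 messages m ∈ F_2^2.
For each, compute codeword c = mG in F_2^6, then tally its weight.
  m = 00 → c = 000000, weight = 0.
  m = 10 → c = 011101, weight = 4.
  m = 01 → c = 101111, weight = 5.
  m = 11 → c = 110010, weight = 3.
Tally weights:
  weight 0: 1 codewords.
  weight 3: 1 codewords.
  weight 4: 1 codewords.
  weight 5: 1 codewords.
Minimum distance d = smallest w > 0 with A_w > 0 = 3.
Sanity: Σ A_w = 4 = 2^2 = 4 ✓.


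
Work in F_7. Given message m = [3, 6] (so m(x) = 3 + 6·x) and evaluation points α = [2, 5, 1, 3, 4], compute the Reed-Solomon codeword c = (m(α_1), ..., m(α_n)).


c = [1, 5, 2, 0, 6]

Message polynomial: m(x) = 3 + 6·x (mod 7).
For each evaluation point α_i, compute m(α_i) mod 7:
  α_1 = 2: Horner steps 6 → 1, so m(2) = 1.
  α_2 = 5: Horner steps 6 → 5, so m(5) = 5.
  α_3 = 1: Horner steps 6 → 2, so m(1) = 2.
  α_4 = 3: Horner steps 6 → 0, so m(3) = 0.
  α_5 = 4: Horner steps 6 → 6, so m(4) = 6.
Codeword c = [1, 5, 2, 0, 6] ∈ F_7^5.


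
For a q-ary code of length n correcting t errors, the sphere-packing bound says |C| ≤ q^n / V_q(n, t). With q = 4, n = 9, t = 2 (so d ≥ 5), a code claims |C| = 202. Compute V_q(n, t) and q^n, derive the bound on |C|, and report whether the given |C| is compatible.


V_q(n, t) = 352, q^n = 262144, Hamming bound = 744, |C| = 202 ≤ bound (satisfied).

Step 1: Compute V_q(n, t) = Σ_{j=0}^2 C(n, j) (q−1)^j.
  j = 0: C(9,0)·(3)^0 = 1·1 = 1.
  j = 1: C(9,1)·(3)^1 = 9·3 = 27.
  j = 2: C(9,2)·(3)^2 = 36·9 = 324.
  V_q(n, t) = 1 + 27 + 324 = 352.
Step 2: q^n = 4^9 = 262144.
Step 3: Hamming bound ⌊q^n / V_q(n,t)⌋ = ⌊262144/352⌋ = 744.
Step 4: Compare |C| = 202 to 744: satisfied.
The claimed |C| lies below the Hamming bound.


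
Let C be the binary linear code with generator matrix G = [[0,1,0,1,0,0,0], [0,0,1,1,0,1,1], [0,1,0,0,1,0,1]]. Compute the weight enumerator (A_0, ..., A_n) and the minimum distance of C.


Weight distribution: A_0 = 1, A_2 = 1, A_3 = 3, A_4 = 2, A_5 = 1. Minimum distance d = 2.

Enumerate all 2^3 = 8 messages m ∈ F_2^3.
For each, compute codeword c = mG in F_2^7, then tally its weight.
  m = 000 → c = 0000000, weight = 0.
  m = 100 → c = 0101000, weight = 2.
  m = 010 → c = 0011011, weight = 4.
  m = 110 → c = 0110011, weight = 4.
  m = 001 → c = 0100101, weight = 3.
  m = 101 → c = 0001101, weight = 3.
  m = 011 → c = 0111110, weight = 5.
  m = 111 → c = 0010110, weight = 3.
Tally weights:
  weight 0: 1 codewords.
  weight 2: 1 codewords.
  weight 3: 3 codewords.
  weight 4: 2 codewords.
  weight 5: 1 codewords.
Minimum distance d = smallest w > 0 with A_w > 0 = 2.
Sanity: Σ A_w = 8 = 2^3 = 8 ✓.


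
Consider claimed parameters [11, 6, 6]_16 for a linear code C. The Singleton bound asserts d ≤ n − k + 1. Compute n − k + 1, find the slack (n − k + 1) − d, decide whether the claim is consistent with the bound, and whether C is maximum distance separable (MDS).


Singleton RHS = n − k + 1 = 6, slack = 0, bound satisfied, MDS.

Singleton bound: d ≤ n − k + 1.
Here n = 11, k = 6, so n − k + 1 = 6.
Given d = 6, check d ≤ 6: YES.
Slack = (n − k + 1) − d = 0.
The code is MDS (slack = 0).
Description: the claimed parameters are [11, 6, 6]_16; such a code would be MDS (meets Singleton bound).


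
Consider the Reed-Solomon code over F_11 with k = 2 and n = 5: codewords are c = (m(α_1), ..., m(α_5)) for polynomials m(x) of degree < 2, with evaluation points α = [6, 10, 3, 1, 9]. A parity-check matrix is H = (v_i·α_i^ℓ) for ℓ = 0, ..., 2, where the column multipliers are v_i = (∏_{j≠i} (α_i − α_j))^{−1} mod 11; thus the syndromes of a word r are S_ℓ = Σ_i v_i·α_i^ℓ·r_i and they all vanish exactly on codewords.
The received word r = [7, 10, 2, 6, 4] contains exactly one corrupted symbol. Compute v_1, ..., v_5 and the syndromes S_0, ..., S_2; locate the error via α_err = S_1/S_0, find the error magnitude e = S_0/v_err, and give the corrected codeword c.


S = (8, 6, 10), error at position 5, error magnitude e = 3, c = [7, 10, 2, 6, 1].

Step 1: column multipliers v_i = (∏_{j≠i}(α_i − α_j))^{−1} mod 11.
  i = 1 (α = 6): (6−10)(6−3)(6−1)(6−9) = (−4)·3·5·(−3) = 180 ≡ 4, so v_1 = 4^{−1} = 3 (mod 11).
  i = 2 (α = 10): (10−6)(10−3)(10−1)(10−9) = 4·7·9·1 = 252 ≡ 10, so v_2 = 10^{−1} = 10 (mod 11).
  i = 3 (α = 3): (3−6)(3−10)(3−1)(3−9) = (−3)·(−7)·2·(−6) = −252 ≡ 1, so v_3 = 1^{−1} = 1 (mod 11).
  i = 4 (α = 1): (1−6)(1−10)(1−3)(1−9) = (−5)·(−9)·(−2)·(−8) = 720 ≡ 5, so v_4 = 5^{−1} = 9 (mod 11).
  i = 5 (α = 9): (9−6)(9−10)(9−3)(9−1) = 3·(−1)·6·8 = −144 ≡ 10, so v_5 = 10^{−1} = 10 (mod 11).
  v = [3, 10, 1, 9, 10].
Step 2: syndromes of r = [7, 10, 2, 6, 4] (all sums mod 11).
  S_0 = Σ v_i r_i = 3·7 + 10·10 + 1·2 + 9·6 + 10·4 = 217 ≡ 8.
  S_1 = Σ v_i α_i r_i = 3·6·7 + 10·10·10 + 1·3·2 + 9·1·6 + 10·9·4 = 1546 ≡ 6.
  α_i^2 mod 11 = [3, 1, 9, 1, 4].
  S_2 = Σ v_i α_i^2 r_i = 3·3·7 + 10·1·10 + 1·9·2 + 9·1·6 + 10·4·4 = 395 ≡ 10.
  S = (8, 6, 10) ≠ 0, so r is not a codeword (an error is present).
Step 3: locate the error. For a single error e at position i, S_ℓ = v_i·e·α_i^ℓ, so α_err = S_1/S_0.
  S_0^{−1} = 8^{−1} = 7 (mod 11), so α_err = 6·7 = 42 ≡ 9 = α_5. Error position i = 5.
  Consistency check: S_2/S_1 = 10·2 = 20 ≡ 9 = α_err ✓ (single-error assumption holds).
Step 4: error magnitude e = S_0/v_5 = S_0·∏_{j≠5}(α_5 − α_j) = 8·10 = 80 ≡ 3 (mod 11).
Step 5: correct position 5: c_5 = r_5 − e = 4 − 3 ≡ 1 (mod 11). Hence c = [7, 10, 2, 6, 1].
  Check: interpolating c through the α_i gives m(x) = 8 + 9·x (degree < 2) with m(α_i) = c_i for every i, so c is indeed a codeword.


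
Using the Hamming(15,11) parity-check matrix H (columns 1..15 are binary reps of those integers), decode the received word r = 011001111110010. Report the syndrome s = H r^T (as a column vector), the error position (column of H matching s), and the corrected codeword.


s = (1, 1, 1, 0)^T, error position = 14, corrected codeword c = 011001111110000

Compute s = H r^T mod 2 one row at a time:
  s_1 = 1 + 1 + 1 + 1 + 0 + 0 + 1 + 0 = 5 ≡ 1 (mod 2).
  s_2 = 0 + 0 + 1 + 1 + 0 + 0 + 1 + 0 = 3 ≡ 1 (mod 2).
  s_3 = 1 + 1 + 1 + 1 + 1 + 1 + 1 + 0 = 7 ≡ 1 (mod 2).
  s_4 = 0 + 1 + 0 + 1 + 1 + 1 + 0 + 0 = 4 ≡ 0 (mod 2).
s = (1, 1, 1, 0)^T — this equals column 14 of H (binary 1110), so error is at position 14.
Correct: flip bit 14 of r = 011001111110010 to get c = 011001111110000.


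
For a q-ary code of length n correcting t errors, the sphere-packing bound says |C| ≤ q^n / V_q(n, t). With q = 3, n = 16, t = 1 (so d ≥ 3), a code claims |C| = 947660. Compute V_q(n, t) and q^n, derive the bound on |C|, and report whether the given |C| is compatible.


V_q(n, t) = 33, q^n = 43046721, Hamming bound = 1304446, |C| = 947660 ≤ bound (satisfied).

Step 1: Compute V_q(n, t) = Σ_{j=0}^1 C(n, j) (q−1)^j.
  j = 0: C(16,0)·(2)^0 = 1·1 = 1.
  j = 1: C(16,1)·(2)^1 = 16·2 = 32.
  V_q(n, t) = 1 + 32 = 33.
Step 2: q^n = 3^16 = 43046721.
Step 3: Hamming bound ⌊q^n / V_q(n,t)⌋ = ⌊43046721/33⌋ = 1304446.
Step 4: Compare |C| = 947660 to 1304446: satisfied.
The claimed |C| lies below the Hamming bound.


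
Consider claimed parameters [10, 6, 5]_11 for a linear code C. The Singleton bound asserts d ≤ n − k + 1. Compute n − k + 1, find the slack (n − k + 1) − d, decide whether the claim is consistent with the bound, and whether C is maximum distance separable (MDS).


Singleton RHS = n − k + 1 = 5, slack = 0, bound satisfied, MDS.

Singleton bound: d ≤ n − k + 1.
Here n = 10, k = 6, so n − k + 1 = 5.
Given d = 5, check d ≤ 5: YES.
Slack = (n − k + 1) − d = 0.
The code is MDS (slack = 0).
Description: the claimed parameters are [10, 6, 5]_11; such a code would be MDS (meets Singleton bound).


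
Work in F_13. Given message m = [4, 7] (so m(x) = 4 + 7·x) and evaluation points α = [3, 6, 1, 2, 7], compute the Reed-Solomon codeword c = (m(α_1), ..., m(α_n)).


c = [12, 7, 11, 5, 1]

Message polynomial: m(x) = 4 + 7·x (mod 13).
For each evaluation point α_i, compute m(α_i) mod 13:
  α_1 = 3: Horner steps 7 → 12, so m(3) = 12.
  α_2 = 6: Horner steps 7 → 7, so m(6) = 7.
  α_3 = 1: Horner steps 7 → 11, so m(1) = 11.
  α_4 = 2: Horner steps 7 → 5, so m(2) = 5.
  α_5 = 7: Horner steps 7 → 1, so m(7) = 1.
Codeword c = [12, 7, 11, 5, 1] ∈ F_13^5.


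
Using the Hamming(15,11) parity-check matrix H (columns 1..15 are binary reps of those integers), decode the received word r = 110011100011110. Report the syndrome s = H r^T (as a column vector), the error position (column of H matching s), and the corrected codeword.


s = (0, 0, 1, 1)^T, error position = 3, corrected codeword c = 111011100011110

Compute s = H r^T mod 2 one row at a time:
  s_1 = 0 + 0 + 0 + 1 + 1 + 1 + 1 + 0 = 4 ≡ 0 (mod 2).
  s_2 = 0 + 1 + 1 + 1 + 1 + 1 + 1 + 0 = 6 ≡ 0 (mod 2).
  s_3 = 1 + 0 + 1 + 1 + 0 + 1 + 1 + 0 = 5 ≡ 1 (mod 2).
  s_4 = 1 + 0 + 1 + 1 + 0 + 1 + 1 + 0 = 5 ≡ 1 (mod 2).
s = (0, 0, 1, 1)^T — this equals column 3 of H (binary 0011), so error is at position 3.
Correct: flip bit 3 of r = 110011100011110 to get c = 111011100011110.


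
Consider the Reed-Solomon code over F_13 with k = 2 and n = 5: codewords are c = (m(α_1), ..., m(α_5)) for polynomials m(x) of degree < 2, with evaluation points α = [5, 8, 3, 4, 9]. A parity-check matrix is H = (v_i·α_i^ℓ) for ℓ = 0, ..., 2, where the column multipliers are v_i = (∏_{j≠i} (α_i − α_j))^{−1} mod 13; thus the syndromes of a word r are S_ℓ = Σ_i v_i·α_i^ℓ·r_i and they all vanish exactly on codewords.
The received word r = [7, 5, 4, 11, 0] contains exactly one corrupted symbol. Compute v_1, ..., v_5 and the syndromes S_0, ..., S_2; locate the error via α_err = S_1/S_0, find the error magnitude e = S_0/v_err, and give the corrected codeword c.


S = (2, 8, 6), error at position 4, error magnitude e = 12, c = [7, 5, 4, 12, 0].

Step 1: column multipliers v_i = (∏_{j≠i}(α_i − α_j))^{−1} mod 13.
  i = 1 (α = 5): (5−8)(5−3)(5−4)(5−9) = (−3)·2·1·(−4) = 24 ≡ 11, so v_1 = 11^{−1} = 6 (mod 13).
  i = 2 (α = 8): (8−5)(8−3)(8−4)(8−9) = 3·5·4·(−1) = −60 ≡ 5, so v_2 = 5^{−1} = 8 (mod 13).
  i = 3 (α = 3): (3−5)(3−8)(3−4)(3−9) = (−2)·(−5)·(−1)·(−6) = 60 ≡ 8, so v_3 = 8^{−1} = 5 (mod 13).
  i = 4 (α = 4): (4−5)(4−8)(4−3)(4−9) = (−1)·(−4)·1·(−5) = −20 ≡ 6, so v_4 = 6^{−1} = 11 (mod 13).
  i = 5 (α = 9): (9−5)(9−8)(9−3)(9−4) = 4·1·6·5 = 120 ≡ 3, so v_5 = 3^{−1} = 9 (mod 13).
  v = [6, 8, 5, 11, 9].
Step 2: syndromes of r = [7, 5, 4, 11, 0] (all sums mod 13).
  S_0 = Σ v_i r_i = 6·7 + 8·5 + 5·4 + 11·11 + 9·0 = 223 ≡ 2.
  S_1 = Σ v_i α_i r_i = 6·5·7 + 8·8·5 + 5·3·4 + 11·4·11 + 9·9·0 = 1074 ≡ 8.
  α_i^2 mod 13 = [12, 12, 9, 3, 3].
  S_2 = Σ v_i α_i^2 r_i = 6·12·7 + 8·12·5 + 5·9·4 + 11·3·11 + 9·3·0 = 1527 ≡ 6.
  S = (2, 8, 6) ≠ 0, so r is not a codeword (an error is present).
Step 3: locate the error. For a single error e at position i, S_ℓ = v_i·e·α_i^ℓ, so α_err = S_1/S_0.
  S_0^{−1} = 2^{−1} = 7 (mod 13), so α_err = 8·7 = 56 ≡ 4 = α_4. Error position i = 4.
  Consistency check: S_2/S_1 = 6·5 = 30 ≡ 4 = α_err ✓ (single-error assumption holds).
Step 4: error magnitude e = S_0/v_4 = S_0·∏_{j≠4}(α_4 − α_j) = 2·6 = 12 ≡ 12 (mod 13).
Step 5: correct position 4: c_4 = r_4 − e = 11 − 12 ≡ 12 (mod 13). Hence c = [7, 5, 4, 12, 0].
  Check: interpolating c through the α_i gives m(x) = 6 + 8·x (degree < 2) with m(α_i) = c_i for every i, so c is indeed a codeword.


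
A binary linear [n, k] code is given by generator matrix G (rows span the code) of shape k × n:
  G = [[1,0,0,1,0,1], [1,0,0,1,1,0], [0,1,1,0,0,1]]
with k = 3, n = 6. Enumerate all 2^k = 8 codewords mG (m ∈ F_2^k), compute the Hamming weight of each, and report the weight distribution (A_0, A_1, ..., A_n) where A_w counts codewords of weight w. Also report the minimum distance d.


Weight distribution: A_0 = 1, A_2 = 1, A_3 = 4, A_4 = 1, A_6 = 1. Minimum distance d = 2.

Enumerate all 2^3 = 8 messages m ∈ F_2^3.
For each, compute codeword c = mG in F_2^6, then tally its weight.
  m = 000 → c = 000000, weight = 0.
  m = 100 → c = 100101, weight = 3.
  m = 010 → c = 100110, weight = 3.
  m = 110 → c = 000011, weight = 2.
  m = 001 → c = 011001, weight = 3.
  m = 101 → c = 111100, weight = 4.
  m = 011 → c = 111111, weight = 6.
  m = 111 → c = 011010, weight = 3.
Tally weights:
  weight 0: 1 codewords.
  weight 2: 1 codewords.
  weight 3: 4 codewords.
  weight 4: 1 codewords.
  weight 6: 1 codewords.
Minimum distance d = smallest w > 0 with A_w > 0 = 2.
Sanity: Σ A_w = 8 = 2^3 = 8 ✓.


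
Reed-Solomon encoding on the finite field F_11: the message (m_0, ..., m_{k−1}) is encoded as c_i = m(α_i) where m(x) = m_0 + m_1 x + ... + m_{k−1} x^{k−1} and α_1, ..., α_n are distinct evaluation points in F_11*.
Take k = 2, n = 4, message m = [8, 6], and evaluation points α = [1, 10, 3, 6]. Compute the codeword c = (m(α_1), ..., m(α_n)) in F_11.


c = [3, 2, 4, 0]

Message polynomial: m(x) = 8 + 6·x (mod 11).
For each evaluation point α_i, compute m(α_i) mod 11:
  α_1 = 1: Horner steps 6 → 3, so m(1) = 3.
  α_2 = 10: Horner steps 6 → 2, so m(10) = 2.
  α_3 = 3: Horner steps 6 → 4, so m(3) = 4.
  α_4 = 6: Horner steps 6 → 0, so m(6) = 0.
Codeword c = [3, 2, 4, 0] ∈ F_11^4.


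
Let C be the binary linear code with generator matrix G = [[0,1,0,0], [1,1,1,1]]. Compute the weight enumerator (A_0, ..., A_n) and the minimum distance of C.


Weight distribution: A_0 = 1, A_1 = 1, A_3 = 1, A_4 = 1. Minimum distance d = 1.

Enumerate all 2^2 = 4 messages m ∈ F_2^2.
For each, compute codeword c = mG in F_2^4, then tally its weight.
  m = 00 → c = 0000, weight = 0.
  m = 10 → c = 0100, weight = 1.
  m = 01 → c = 1111, weight = 4.
  m = 11 → c = 1011, weight = 3.
Tally weights:
  weight 0: 1 codewords.
  weight 1: 1 codewords.
  weight 3: 1 codewords.
  weight 4: 1 codewords.
Minimum distance d = smallest w > 0 with A_w > 0 = 1.
Sanity: Σ A_w = 4 = 2^2 = 4 ✓.


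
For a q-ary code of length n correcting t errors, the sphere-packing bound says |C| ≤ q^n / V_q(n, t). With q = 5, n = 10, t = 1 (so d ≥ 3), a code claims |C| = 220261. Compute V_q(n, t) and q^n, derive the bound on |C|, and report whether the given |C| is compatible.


V_q(n, t) = 41, q^n = 9765625, Hamming bound = 238185, |C| = 220261 ≤ bound (satisfied).

Step 1: Compute V_q(n, t) = Σ_{j=0}^1 C(n, j) (q−1)^j.
  j = 0: C(10,0)·(4)^0 = 1·1 = 1.
  j = 1: C(10,1)·(4)^1 = 10·4 = 40.
  V_q(n, t) = 1 + 40 = 41.
Step 2: q^n = 5^10 = 9765625.
Step 3: Hamming bound ⌊q^n / V_q(n,t)⌋ = ⌊9765625/41⌋ = 238185.
Step 4: Compare |C| = 220261 to 238185: satisfied.
The claimed |C| lies below the Hamming bound.


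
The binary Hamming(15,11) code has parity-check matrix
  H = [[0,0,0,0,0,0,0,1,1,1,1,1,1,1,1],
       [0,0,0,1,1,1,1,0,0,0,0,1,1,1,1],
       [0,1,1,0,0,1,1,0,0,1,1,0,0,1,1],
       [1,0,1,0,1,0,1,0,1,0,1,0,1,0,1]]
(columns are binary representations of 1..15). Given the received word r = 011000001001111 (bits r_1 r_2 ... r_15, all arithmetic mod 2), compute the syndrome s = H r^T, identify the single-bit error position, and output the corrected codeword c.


s = (1, 0, 0, 0)^T, error position = 8, corrected codeword c = 011000011001111

Compute s = H r^T mod 2 one row at a time:
  s_1 = 0 + 1 + 0 + 0 + 1 + 1 + 1 + 1 = 5 ≡ 1 (mod 2).
  s_2 = 0 + 0 + 0 + 0 + 1 + 1 + 1 + 1 = 4 ≡ 0 (mod 2).
  s_3 = 1 + 1 + 0 + 0 + 0 + 0 + 1 + 1 = 4 ≡ 0 (mod 2).
  s_4 = 0 + 1 + 0 + 0 + 1 + 0 + 1 + 1 = 4 ≡ 0 (mod 2).
s = (1, 0, 0, 0)^T — this equals column 8 of H (binary 1000), so error is at position 8.
Correct: flip bit 8 of r = 011000001001111 to get c = 011000011001111.


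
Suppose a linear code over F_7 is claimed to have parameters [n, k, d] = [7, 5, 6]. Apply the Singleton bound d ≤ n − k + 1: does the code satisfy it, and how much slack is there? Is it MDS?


Singleton RHS = n − k + 1 = 3, slack = -3, bound violated (no such code; not MDS).

Singleton bound: d ≤ n − k + 1.
Here n = 7, k = 5, so n − k + 1 = 3.
Given d = 6, check d ≤ 3: NO.
Slack = (n − k + 1) − d = -3.
The slack is negative: d = 6 exceeds n − k + 1 = 3 by 3, so the Singleton bound is violated and no linear [7, 5, 6]_7 code can exist. In particular it is not MDS (MDS requires d = n − k + 1 exactly).
Description: the claimed parameters are [7, 5, 6]_7; such a code would be impossible (violates the Singleton bound).


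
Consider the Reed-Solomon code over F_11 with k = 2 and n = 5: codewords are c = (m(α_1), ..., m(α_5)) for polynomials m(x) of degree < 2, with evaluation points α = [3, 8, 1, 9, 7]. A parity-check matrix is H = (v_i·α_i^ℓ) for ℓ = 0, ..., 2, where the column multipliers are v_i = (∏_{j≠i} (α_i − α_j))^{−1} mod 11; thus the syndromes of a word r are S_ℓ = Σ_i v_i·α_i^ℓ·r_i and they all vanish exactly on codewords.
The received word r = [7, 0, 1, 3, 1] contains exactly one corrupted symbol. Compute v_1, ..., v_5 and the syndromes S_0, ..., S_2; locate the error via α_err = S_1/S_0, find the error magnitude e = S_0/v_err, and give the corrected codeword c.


S = (1, 7, 5), error at position 5, error magnitude e = 4, c = [7, 0, 1, 3, 8].

Step 1: column multipliers v_i = (∏_{j≠i}(α_i − α_j))^{−1} mod 11.
  i = 1 (α = 3): (3−8)(3−1)(3−9)(3−7) = (−5)·2·(−6)·(−4) = −240 ≡ 2, so v_1 = 2^{−1} = 6 (mod 11).
  i = 2 (α = 8): (8−3)(8−1)(8−9)(8−7) = 5·7·(−1)·1 = −35 ≡ 9, so v_2 = 9^{−1} = 5 (mod 11).
  i = 3 (α = 1): (1−3)(1−8)(1−9)(1−7) = (−2)·(−7)·(−8)·(−6) = 672 ≡ 1, so v_3 = 1^{−1} = 1 (mod 11).
  i = 4 (α = 9): (9−3)(9−8)(9−1)(9−7) = 6·1·8·2 = 96 ≡ 8, so v_4 = 8^{−1} = 7 (mod 11).
  i = 5 (α = 7): (7−3)(7−8)(7−1)(7−9) = 4·(−1)·6·(−2) = 48 ≡ 4, so v_5 = 4^{−1} = 3 (mod 11).
  v = [6, 5, 1, 7, 3].
Step 2: syndromes of r = [7, 0, 1, 3, 1] (all sums mod 11).
  S_0 = Σ v_i r_i = 6·7 + 5·0 + 1·1 + 7·3 + 3·1 = 67 ≡ 1.
  S_1 = Σ v_i α_i r_i = 6·3·7 + 5·8·0 + 1·1·1 + 7·9·3 + 3·7·1 = 337 ≡ 7.
  α_i^2 mod 11 = [9, 9, 1, 4, 5].
  S_2 = Σ v_i α_i^2 r_i = 6·9·7 + 5·9·0 + 1·1·1 + 7·4·3 + 3·5·1 = 478 ≡ 5.
  S = (1, 7, 5) ≠ 0, so r is not a codeword (an error is present).
Step 3: locate the error. For a single error e at position i, S_ℓ = v_i·e·α_i^ℓ, so α_err = S_1/S_0.
  S_0^{−1} = 1^{−1} = 1 (mod 11), so α_err = 7·1 = 7 ≡ 7 = α_5. Error position i = 5.
  Consistency check: S_2/S_1 = 5·8 = 40 ≡ 7 = α_err ✓ (single-error assumption holds).
Step 4: error magnitude e = S_0/v_5 = S_0·∏_{j≠5}(α_5 − α_j) = 1·4 = 4 ≡ 4 (mod 11).
Step 5: correct position 5: c_5 = r_5 − e = 1 − 4 ≡ 8 (mod 11). Hence c = [7, 0, 1, 3, 8].
  Check: interpolating c through the α_i gives m(x) = 9 + 3·x (degree < 2) with m(α_i) = c_i for every i, so c is indeed a codeword.


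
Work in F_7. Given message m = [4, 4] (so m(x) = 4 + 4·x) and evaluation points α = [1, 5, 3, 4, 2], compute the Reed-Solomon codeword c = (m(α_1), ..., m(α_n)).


c = [1, 3, 2, 6, 5]

Message polynomial: m(x) = 4 + 4·x (mod 7).
For each evaluation point α_i, compute m(α_i) mod 7:
  α_1 = 1: Horner steps 4 → 1, so m(1) = 1.
  α_2 = 5: Horner steps 4 → 3, so m(5) = 3.
  α_3 = 3: Horner steps 4 → 2, so m(3) = 2.
  α_4 = 4: Horner steps 4 → 6, so m(4) = 6.
  α_5 = 2: Horner steps 4 → 5, so m(2) = 5.
Codeword c = [1, 3, 2, 6, 5] ∈ F_7^5.


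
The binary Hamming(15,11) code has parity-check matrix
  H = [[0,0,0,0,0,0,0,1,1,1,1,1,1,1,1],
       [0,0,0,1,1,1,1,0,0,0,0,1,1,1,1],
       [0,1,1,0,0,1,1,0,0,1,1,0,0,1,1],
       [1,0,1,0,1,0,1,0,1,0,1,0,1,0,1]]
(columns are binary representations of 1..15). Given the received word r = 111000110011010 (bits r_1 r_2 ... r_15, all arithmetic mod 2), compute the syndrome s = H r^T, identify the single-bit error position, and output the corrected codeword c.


s = (0, 1, 1, 0)^T, error position = 6, corrected codeword c = 111001110011010

Compute s = H r^T mod 2 one row at a time:
  s_1 = 1 + 0 + 0 + 1 + 1 + 0 + 1 + 0 = 4 ≡ 0 (mod 2).
  s_2 = 0 + 0 + 0 + 1 + 1 + 0 + 1 + 0 = 3 ≡ 1 (mod 2).
  s_3 = 1 + 1 + 0 + 1 + 0 + 1 + 1 + 0 = 5 ≡ 1 (mod 2).
  s_4 = 1 + 1 + 0 + 1 + 0 + 1 + 0 + 0 = 4 ≡ 0 (mod 2).
s = (0, 1, 1, 0)^T — this equals column 6 of H (binary 0110), so error is at position 6.
Correct: flip bit 6 of r = 111000110011010 to get c = 111001110011010.


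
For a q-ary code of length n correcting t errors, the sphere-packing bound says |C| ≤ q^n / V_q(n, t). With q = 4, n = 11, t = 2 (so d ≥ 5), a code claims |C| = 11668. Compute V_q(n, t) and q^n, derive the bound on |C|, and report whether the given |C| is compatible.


V_q(n, t) = 529, q^n = 4194304, Hamming bound = 7928, |C| = 11668 > bound (violated).

Step 1: Compute V_q(n, t) = Σ_{j=0}^2 C(n, j) (q−1)^j.
  j = 0: C(11,0)·(3)^0 = 1·1 = 1.
  j = 1: C(11,1)·(3)^1 = 11·3 = 33.
  j = 2: C(11,2)·(3)^2 = 55·9 = 495.
  V_q(n, t) = 1 + 33 + 495 = 529.
Step 2: q^n = 4^11 = 4194304.
Step 3: Hamming bound ⌊q^n / V_q(n,t)⌋ = ⌊4194304/529⌋ = 7928.
Step 4: Compare |C| = 11668 to 7928: violated.
The claimed |C| lies above the Hamming bound, so no 4-ary code of length 11 with d ≥ 5 can have 11668 codewords.


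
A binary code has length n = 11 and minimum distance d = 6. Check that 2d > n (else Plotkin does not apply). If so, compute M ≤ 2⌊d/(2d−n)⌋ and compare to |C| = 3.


Plotkin bound M ≤ 12; given |C| = 3 ≤ bound (satisfied).

Check applicability: 2d = 12, n = 11.
2d − n = 1 > 0, so Plotkin applies.
Compute d/(2d−n) = 6/1 ≈ 6.0000.
⌊d/(2d−n)⌋ = 6.
Plotkin bound: M ≤ 2·6 = 12.
Given |C| = 3, check: satisfied.
This |C| is below the Plotkin bound.


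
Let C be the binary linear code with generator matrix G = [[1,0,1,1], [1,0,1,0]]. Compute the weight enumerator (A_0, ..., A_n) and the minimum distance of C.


Weight distribution: A_0 = 1, A_1 = 1, A_2 = 1, A_3 = 1. Minimum distance d = 1.

Enumerate all 2^2 = 4 messages m ∈ F_2^2.
For each, compute codeword c = mG in F_2^4, then tally its weight.
  m = 00 → c = 0000, weight = 0.
  m = 10 → c = 1011, weight = 3.
  m = 01 → c = 1010, weight = 2.
  m = 11 → c = 0001, weight = 1.
Tally weights:
  weight 0: 1 codewords.
  weight 1: 1 codewords.
  weight 2: 1 codewords.
  weight 3: 1 codewords.
Minimum distance d = smallest w > 0 with A_w > 0 = 1.
Sanity: Σ A_w = 4 = 2^2 = 4 ✓.


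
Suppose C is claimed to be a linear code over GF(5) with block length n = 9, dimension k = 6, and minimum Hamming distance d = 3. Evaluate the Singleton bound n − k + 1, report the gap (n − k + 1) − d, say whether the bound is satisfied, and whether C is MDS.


Singleton RHS = n − k + 1 = 4, slack = 1, bound satisfied, not MDS.

Singleton bound: d ≤ n − k + 1.
Here n = 9, k = 6, so n − k + 1 = 4.
Given d = 3, check d ≤ 4: YES.
Slack = (n − k + 1) − d = 1.
The code is NOT MDS (slack = 1 > 0).
Description: the claimed parameters are [9, 6, 3]_5; such a code would be non-MDS.


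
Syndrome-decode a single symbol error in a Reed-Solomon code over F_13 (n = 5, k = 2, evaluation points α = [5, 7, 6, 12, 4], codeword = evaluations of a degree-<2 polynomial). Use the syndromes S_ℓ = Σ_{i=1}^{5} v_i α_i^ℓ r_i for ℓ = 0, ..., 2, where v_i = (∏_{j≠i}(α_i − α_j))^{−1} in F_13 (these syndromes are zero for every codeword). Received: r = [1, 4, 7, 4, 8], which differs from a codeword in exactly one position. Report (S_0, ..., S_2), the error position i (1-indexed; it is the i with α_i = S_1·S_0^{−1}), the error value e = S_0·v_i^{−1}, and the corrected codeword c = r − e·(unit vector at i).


S = (12, 6, 3), error at position 2, error magnitude e = 4, c = [1, 0, 7, 4, 8].

Step 1: column multipliers v_i = (∏_{j≠i}(α_i − α_j))^{−1} mod 13.
  i = 1 (α = 5): (5−7)(5−6)(5−12)(5−4) = (−2)·(−1)·(−7)·1 = −14 ≡ 12, so v_1 = 12^{−1} = 12 (mod 13).
  i = 2 (α = 7): (7−5)(7−6)(7−12)(7−4) = 2·1·(−5)·3 = −30 ≡ 9, so v_2 = 9^{−1} = 3 (mod 13).
  i = 3 (α = 6): (6−5)(6−7)(6−12)(6−4) = 1·(−1)·(−6)·2 = 12 ≡ 12, so v_3 = 12^{−1} = 12 (mod 13).
  i = 4 (α = 12): (12−5)(12−7)(12−6)(12−4) = 7·5·6·8 = 1680 ≡ 3, so v_4 = 3^{−1} = 9 (mod 13).
  i = 5 (α = 4): (4−5)(4−7)(4−6)(4−12) = (−1)·(−3)·(−2)·(−8) = 48 ≡ 9, so v_5 = 9^{−1} = 3 (mod 13).
  v = [12, 3, 12, 9, 3].
Step 2: syndromes of r = [1, 4, 7, 4, 8] (all sums mod 13).
  S_0 = Σ v_i r_i = 12·1 + 3·4 + 12·7 + 9·4 + 3·8 = 168 ≡ 12.
  S_1 = Σ v_i α_i r_i = 12·5·1 + 3·7·4 + 12·6·7 + 9·12·4 + 3·4·8 = 1176 ≡ 6.
  α_i^2 mod 13 = [12, 10, 10, 1, 3].
  S_2 = Σ v_i α_i^2 r_i = 12·12·1 + 3·10·4 + 12·10·7 + 9·1·4 + 3·3·8 = 1212 ≡ 3.
  S = (12, 6, 3) ≠ 0, so r is not a codeword (an error is present).
Step 3: locate the error. For a single error e at position i, S_ℓ = v_i·e·α_i^ℓ, so α_err = S_1/S_0.
  S_0^{−1} = 12^{−1} = 12 (mod 13), so α_err = 6·12 = 72 ≡ 7 = α_2. Error position i = 2.
  Consistency check: S_2/S_1 = 3·11 = 33 ≡ 7 = α_err ✓ (single-error assumption holds).
Step 4: error magnitude e = S_0/v_2 = S_0·∏_{j≠2}(α_2 − α_j) = 12·9 = 108 ≡ 4 (mod 13).
Step 5: correct position 2: c_2 = r_2 − e = 4 − 4 ≡ 0 (mod 13). Hence c = [1, 0, 7, 4, 8].
  Check: interpolating c through the α_i gives m(x) = 10 + 6·x (degree < 2) with m(α_i) = c_i for every i, so c is indeed a codeword.
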